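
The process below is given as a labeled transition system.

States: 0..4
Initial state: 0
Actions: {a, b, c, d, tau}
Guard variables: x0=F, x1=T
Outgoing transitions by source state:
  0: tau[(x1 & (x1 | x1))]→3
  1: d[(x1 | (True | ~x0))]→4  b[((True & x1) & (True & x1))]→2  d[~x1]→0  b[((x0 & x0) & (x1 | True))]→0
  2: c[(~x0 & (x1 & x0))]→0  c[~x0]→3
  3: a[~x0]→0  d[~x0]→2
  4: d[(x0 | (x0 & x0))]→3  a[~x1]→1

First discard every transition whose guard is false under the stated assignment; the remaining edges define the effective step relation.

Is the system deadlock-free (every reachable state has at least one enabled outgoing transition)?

R = {0,2,3}
  0: tau→3  [deg 1]
  2: c→3  [deg 1]
  3: a→0  d→2  [deg 2]

Answer: DEADLOCK-FREE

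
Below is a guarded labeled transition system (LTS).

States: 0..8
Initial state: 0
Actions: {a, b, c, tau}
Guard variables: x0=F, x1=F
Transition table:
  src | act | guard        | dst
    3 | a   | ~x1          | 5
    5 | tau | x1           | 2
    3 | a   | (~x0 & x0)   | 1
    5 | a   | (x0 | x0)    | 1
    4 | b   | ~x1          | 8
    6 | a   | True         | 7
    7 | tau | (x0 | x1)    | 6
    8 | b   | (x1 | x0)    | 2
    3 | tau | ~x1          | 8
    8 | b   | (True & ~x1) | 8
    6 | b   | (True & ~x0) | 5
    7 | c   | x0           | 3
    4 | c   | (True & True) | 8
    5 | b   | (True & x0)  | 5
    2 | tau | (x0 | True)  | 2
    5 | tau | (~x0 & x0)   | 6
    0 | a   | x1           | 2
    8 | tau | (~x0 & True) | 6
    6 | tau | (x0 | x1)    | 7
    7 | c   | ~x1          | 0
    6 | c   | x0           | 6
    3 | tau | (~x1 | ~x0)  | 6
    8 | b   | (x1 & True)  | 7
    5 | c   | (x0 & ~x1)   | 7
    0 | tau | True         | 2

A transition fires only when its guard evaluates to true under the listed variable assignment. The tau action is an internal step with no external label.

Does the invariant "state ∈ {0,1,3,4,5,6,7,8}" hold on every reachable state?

Safe = {0,1,3,4,5,6,7,8}
Reach set: {0,2}
  0: safe
  2: VIOLATES
witness against invariant: tau → 2

Answer: INVARIANT VIOLATED at state 2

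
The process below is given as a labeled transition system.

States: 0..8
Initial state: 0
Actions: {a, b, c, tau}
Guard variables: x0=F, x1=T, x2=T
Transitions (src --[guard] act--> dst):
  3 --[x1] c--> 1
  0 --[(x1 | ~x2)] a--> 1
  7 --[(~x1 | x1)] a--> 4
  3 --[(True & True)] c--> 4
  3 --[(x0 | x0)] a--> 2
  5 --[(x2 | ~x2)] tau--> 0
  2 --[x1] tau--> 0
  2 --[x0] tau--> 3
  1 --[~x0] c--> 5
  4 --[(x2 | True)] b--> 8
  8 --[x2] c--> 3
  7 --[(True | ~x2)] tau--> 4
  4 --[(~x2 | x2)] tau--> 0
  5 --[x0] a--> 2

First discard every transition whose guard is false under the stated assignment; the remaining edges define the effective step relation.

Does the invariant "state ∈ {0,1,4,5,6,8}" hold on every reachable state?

Allowed set {0,1,4,5,6,8}
Reach set: {0,1,5}
  0: ok
  1: ok
  5: ok

Answer: INVARIANT HOLDS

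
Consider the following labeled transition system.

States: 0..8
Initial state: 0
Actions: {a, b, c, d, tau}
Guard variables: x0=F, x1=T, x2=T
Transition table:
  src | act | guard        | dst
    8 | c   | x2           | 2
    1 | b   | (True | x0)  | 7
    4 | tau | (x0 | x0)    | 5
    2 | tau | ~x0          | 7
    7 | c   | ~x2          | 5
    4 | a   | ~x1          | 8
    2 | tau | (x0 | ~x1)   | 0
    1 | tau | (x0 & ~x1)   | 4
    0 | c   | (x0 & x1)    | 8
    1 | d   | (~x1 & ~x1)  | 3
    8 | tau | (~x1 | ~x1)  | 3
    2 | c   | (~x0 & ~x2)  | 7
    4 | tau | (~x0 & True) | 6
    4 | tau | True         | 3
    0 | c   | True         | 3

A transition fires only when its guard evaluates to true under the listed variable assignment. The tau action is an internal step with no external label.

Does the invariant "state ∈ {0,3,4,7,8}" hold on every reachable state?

Safe = {0,3,4,7,8}
Reach set: {0,3}
  0: safe
  3: safe

Answer: INVARIANT HOLDS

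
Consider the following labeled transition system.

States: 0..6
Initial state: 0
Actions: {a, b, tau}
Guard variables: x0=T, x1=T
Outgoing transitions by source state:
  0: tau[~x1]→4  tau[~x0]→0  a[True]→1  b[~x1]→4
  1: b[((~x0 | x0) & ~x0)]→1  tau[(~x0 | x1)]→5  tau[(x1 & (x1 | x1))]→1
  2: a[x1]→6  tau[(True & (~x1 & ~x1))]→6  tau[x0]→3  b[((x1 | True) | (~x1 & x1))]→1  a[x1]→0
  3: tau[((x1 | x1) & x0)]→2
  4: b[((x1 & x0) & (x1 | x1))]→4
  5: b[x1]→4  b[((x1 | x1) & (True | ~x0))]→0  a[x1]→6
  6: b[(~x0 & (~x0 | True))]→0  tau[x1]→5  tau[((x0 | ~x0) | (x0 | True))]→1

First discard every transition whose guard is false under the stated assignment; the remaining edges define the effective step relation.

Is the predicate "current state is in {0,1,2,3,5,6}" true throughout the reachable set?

Allowed set {0,1,2,3,5,6}
Reachable = {0,1,4,5,6}
  0: ✓
  1: ✓
  4: outside
  5: ✓
  6: ✓
reach 4 via a·tau·b — violates

Answer: INVARIANT VIOLATED at state 4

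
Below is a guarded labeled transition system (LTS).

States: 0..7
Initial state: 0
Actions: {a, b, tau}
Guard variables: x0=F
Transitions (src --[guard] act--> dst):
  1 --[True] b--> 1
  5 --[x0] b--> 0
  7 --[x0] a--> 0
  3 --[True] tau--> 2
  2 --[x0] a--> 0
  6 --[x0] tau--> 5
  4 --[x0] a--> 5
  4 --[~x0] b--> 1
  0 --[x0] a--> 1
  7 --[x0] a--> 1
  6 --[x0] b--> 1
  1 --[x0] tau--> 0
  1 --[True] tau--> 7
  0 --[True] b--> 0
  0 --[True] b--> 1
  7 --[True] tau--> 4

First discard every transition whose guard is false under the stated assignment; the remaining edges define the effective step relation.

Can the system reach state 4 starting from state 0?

7 transition(s) survive guard evaluation.
L0 = {0}
L1 = {1}  now seen {0,1}
L2 = {7}  now seen {0,1,7}
L3 = {4}  now seen {0,1,4,7}
Reachable = {0,1,4,7}
Path to 4: b·tau·tau

Answer: REACHABLE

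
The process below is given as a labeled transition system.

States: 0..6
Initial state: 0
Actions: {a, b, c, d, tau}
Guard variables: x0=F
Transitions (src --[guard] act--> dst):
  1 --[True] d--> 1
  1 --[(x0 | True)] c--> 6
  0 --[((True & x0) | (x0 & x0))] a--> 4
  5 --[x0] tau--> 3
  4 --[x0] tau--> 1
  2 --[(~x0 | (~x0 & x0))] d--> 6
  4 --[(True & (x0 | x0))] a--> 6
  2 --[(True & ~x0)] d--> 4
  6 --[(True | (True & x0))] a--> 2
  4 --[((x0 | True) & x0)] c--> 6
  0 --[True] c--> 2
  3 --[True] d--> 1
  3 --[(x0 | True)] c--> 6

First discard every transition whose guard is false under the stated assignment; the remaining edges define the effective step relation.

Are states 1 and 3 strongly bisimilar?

Compute ~ classes (split until stable):
  π0 = {{0,1,2,3,4,5,6}}
  π1 = {{0},{1,3},{2},{4,5},{6}}
5 equivalence class(es) (converged in 2)
[1]={1,3}  [3]={1,3}

Answer: BISIMILAR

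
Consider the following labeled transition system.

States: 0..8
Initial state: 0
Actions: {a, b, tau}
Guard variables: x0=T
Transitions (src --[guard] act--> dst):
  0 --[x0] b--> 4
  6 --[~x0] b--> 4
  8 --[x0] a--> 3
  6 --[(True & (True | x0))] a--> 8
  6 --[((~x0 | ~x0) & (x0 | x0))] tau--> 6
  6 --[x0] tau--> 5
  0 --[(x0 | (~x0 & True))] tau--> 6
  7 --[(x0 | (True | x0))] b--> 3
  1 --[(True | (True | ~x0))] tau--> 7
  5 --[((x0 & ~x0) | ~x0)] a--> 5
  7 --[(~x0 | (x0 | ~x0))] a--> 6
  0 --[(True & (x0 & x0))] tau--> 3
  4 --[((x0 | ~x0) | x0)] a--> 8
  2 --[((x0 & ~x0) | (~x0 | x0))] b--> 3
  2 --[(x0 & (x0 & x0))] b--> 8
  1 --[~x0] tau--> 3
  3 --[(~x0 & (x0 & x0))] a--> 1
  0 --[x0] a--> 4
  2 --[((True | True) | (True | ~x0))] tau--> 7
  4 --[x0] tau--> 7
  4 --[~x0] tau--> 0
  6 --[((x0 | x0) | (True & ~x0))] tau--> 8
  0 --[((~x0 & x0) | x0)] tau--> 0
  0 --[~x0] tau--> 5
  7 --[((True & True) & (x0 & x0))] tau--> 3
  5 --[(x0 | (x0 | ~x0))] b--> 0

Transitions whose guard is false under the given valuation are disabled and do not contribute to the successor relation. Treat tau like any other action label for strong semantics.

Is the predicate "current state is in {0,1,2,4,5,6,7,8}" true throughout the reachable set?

Answer: INVARIANT VIOLATED at state 3

Trace:
Inv-set: {0,1,2,4,5,6,7,8}
Reachable = {0,3,4,5,6,7,8}
  0: safe
  3: outside
  4: safe
  5: safe
  6: safe
  7: safe
  8: safe
counterexample path to 3: tau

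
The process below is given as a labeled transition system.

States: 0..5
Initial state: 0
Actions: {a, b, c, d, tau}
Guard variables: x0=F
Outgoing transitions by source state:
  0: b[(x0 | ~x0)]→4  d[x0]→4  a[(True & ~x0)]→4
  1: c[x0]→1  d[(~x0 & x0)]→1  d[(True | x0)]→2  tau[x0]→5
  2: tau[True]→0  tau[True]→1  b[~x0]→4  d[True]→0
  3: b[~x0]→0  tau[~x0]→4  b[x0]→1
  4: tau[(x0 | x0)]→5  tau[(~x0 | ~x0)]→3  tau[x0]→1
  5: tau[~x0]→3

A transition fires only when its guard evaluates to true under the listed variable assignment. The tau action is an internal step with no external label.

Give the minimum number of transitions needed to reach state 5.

Answer: UNREACHABLE

Trace:
BFS to 5:
  Layer 0: {0}
  Layer 1: {4}
  Layer 2: {3}
5 never appears.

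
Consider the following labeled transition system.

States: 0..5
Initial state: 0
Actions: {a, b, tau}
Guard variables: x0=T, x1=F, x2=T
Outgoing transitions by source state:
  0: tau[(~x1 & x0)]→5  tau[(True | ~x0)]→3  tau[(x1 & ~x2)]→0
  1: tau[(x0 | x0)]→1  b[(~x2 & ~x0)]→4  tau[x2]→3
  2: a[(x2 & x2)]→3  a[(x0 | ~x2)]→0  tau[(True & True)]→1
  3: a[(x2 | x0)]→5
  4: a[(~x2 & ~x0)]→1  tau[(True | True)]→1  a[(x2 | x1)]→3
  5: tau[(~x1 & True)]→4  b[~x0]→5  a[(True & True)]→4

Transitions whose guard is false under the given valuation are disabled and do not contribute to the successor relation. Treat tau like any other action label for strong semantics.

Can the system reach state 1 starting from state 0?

Answer: REACHABLE

Analysis:
Guard filter leaves 12 enabled edge(s).
depth 0: {0}
depth 1: {3,5}  cumulative {0,3,5}
depth 2: {4}  cumulative {0,3,4,5}
depth 3: {1}  cumulative {0,1,3,4,5}
Reach set: {0,1,3,4,5}
witness 1: tau·tau·tau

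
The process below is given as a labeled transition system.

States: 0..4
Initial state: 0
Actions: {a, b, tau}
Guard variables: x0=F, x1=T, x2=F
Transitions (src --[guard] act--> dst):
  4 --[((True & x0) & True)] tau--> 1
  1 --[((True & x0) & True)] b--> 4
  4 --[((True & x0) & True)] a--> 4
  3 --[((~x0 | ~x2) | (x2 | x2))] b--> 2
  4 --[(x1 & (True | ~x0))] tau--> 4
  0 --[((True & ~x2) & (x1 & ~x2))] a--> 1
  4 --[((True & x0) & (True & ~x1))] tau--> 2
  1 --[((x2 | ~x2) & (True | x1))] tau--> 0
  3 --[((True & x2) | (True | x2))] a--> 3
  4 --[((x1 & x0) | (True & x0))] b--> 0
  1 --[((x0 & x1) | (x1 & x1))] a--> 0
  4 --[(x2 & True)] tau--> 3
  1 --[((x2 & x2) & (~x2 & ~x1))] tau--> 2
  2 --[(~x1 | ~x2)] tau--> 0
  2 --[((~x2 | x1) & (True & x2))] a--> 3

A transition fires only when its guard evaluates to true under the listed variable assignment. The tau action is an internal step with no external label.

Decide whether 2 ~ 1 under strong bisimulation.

Compute ~ classes (split until stable):
  P[0] = {{0,1,2,3,4}}
  P[1] = {{0},{1},{2,4},{3}}
  P[2] = {{0},{1},{2},{3},{4}}
5 equivalence class(es) (converged in 3)
2∈{2}, 1∈{1}

Answer: NOT BISIMILAR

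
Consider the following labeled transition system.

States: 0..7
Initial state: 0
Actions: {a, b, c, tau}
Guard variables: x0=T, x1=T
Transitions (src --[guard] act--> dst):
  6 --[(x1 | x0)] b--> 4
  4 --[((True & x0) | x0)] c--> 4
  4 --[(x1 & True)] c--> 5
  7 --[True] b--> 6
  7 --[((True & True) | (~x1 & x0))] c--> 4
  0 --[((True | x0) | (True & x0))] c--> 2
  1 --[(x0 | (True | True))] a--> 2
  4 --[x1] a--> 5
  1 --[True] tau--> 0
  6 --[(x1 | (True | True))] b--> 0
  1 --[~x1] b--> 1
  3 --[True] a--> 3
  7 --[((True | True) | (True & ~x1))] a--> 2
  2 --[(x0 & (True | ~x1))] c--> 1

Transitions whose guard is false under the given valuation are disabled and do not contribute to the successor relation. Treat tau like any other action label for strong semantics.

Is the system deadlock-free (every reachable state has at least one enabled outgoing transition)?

Answer: DEADLOCK-FREE

Analysis:
R = {0,1,2}
  0: c→2  [1 out]
  1: a→2  tau→0  [2 out]
  2: c→1  [1 out]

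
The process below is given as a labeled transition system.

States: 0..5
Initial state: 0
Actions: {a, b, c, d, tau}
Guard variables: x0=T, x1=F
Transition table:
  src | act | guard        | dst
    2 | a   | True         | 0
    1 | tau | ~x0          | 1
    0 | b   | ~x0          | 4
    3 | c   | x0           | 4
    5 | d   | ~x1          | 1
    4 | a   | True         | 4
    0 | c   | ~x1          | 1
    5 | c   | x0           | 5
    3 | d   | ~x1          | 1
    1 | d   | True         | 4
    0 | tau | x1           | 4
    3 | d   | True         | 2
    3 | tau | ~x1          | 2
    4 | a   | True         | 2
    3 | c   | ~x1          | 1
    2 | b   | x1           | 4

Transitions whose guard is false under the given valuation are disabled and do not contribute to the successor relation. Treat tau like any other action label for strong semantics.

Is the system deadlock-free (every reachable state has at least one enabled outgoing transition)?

Answer: DEADLOCK-FREE

Trace:
Reach set: {0,1,2,4}
  0: c→1  [1 out]
  1: d→4  [1 out]
  2: a→0  [1 out]
  4: a→2  a→4  [2 out]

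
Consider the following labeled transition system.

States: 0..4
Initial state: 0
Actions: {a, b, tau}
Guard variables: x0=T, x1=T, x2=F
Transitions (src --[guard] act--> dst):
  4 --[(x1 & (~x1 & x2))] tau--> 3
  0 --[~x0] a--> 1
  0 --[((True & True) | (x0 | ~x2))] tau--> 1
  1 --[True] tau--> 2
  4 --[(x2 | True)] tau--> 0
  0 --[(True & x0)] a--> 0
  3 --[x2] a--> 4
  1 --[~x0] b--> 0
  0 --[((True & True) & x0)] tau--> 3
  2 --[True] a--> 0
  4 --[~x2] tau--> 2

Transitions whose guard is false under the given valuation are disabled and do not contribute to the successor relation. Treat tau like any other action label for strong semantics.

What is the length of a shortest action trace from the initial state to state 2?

Breadth-first toward 2:
  Layer 0: {0}
  Layer 1: {1,3}
  Layer 2: {2}
depth(2)=2, e.g. tau·tau

Answer: 2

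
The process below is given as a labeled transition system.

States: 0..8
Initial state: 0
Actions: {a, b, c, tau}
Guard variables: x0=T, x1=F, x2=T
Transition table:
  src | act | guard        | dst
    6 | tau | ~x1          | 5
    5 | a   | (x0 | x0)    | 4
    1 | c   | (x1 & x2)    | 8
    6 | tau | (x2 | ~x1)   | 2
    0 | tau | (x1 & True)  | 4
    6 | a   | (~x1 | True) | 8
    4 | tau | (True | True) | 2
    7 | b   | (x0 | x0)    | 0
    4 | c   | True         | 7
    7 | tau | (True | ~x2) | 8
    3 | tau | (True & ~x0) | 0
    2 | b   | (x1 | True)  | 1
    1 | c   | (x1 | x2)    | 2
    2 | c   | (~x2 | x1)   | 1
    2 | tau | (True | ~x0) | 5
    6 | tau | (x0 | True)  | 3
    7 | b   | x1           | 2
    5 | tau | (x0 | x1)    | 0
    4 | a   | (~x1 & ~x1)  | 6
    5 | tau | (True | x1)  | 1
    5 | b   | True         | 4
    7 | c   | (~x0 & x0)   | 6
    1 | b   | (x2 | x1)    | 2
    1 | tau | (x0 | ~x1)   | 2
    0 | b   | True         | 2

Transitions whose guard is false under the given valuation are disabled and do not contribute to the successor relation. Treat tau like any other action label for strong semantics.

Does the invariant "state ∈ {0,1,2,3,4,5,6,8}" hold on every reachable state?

Safe = {0,1,2,3,4,5,6,8}
Reach set: {0,1,2,3,4,5,6,7,8}
  0: ok
  1: ok
  2: ok
  3: ok
  4: ok
  5: ok
  6: ok
  7: outside
  8: ok
counterexample path to 7: b·tau·a·c

Answer: INVARIANT VIOLATED at state 7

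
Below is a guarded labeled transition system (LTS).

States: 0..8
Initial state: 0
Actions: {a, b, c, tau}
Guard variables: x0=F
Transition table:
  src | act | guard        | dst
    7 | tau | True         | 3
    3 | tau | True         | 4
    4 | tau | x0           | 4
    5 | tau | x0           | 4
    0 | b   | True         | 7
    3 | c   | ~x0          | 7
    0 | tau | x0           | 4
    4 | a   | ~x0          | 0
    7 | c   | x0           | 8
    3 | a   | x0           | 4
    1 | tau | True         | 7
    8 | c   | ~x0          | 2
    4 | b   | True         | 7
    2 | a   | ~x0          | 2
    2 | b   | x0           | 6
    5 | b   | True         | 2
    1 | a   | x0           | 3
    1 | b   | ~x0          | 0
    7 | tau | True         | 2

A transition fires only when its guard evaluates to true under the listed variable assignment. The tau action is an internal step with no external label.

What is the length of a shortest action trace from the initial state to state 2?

Breadth-first toward 2:
  Layer 0: {0}
  Layer 1: {7}
  Layer 2: {2,3}
2 enters at depth 2; path b·tau

Answer: 2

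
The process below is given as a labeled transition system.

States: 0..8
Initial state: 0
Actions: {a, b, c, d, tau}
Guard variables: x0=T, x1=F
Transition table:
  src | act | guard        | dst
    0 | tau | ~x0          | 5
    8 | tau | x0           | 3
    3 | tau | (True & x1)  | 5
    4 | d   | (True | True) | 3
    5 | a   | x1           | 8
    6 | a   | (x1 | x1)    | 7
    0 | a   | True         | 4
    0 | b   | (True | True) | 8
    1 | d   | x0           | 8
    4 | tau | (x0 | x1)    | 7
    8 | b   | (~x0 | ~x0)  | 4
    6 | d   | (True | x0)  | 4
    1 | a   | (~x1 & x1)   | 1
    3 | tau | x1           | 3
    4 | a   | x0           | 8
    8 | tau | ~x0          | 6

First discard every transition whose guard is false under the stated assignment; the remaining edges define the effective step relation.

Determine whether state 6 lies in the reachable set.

8 transition(s) survive guard evaluation.
depth 0: {0}
depth 1: {4,8}  cumulative {0,4,8}
depth 2: {3,7}  cumulative {0,3,4,7,8}
Reachable = {0,3,4,7,8}

Answer: UNREACHABLE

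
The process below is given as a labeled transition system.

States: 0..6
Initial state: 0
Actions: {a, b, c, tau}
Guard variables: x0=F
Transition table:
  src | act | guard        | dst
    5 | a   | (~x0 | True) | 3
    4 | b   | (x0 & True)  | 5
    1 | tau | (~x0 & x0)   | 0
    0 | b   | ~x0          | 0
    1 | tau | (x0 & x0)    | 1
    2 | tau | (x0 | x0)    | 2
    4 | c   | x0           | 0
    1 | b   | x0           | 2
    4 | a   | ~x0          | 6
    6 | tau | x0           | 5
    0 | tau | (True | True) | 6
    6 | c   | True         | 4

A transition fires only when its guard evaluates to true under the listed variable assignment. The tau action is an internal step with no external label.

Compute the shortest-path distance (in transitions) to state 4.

Breadth-first toward 4:
  depth 0: {0}
  depth 1: {6}
  depth 2: {4}
depth(4)=2, e.g. tau·c

Answer: 2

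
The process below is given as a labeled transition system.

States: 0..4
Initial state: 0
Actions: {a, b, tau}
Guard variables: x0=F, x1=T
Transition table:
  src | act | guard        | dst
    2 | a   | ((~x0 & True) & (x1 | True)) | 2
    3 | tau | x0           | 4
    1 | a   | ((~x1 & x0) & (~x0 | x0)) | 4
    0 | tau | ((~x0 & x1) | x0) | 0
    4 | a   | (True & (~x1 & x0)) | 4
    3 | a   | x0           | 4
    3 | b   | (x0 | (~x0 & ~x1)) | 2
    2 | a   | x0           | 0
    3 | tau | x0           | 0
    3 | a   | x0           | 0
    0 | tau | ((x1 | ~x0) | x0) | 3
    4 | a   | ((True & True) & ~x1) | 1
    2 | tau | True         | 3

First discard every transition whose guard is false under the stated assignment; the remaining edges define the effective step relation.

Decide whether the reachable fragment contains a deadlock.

Reach set: {0,3}
  0: tau→0  tau→3  [2 out]
  3: ∅  [no exit]
witness 3: tau

Answer: DEADLOCK at state 3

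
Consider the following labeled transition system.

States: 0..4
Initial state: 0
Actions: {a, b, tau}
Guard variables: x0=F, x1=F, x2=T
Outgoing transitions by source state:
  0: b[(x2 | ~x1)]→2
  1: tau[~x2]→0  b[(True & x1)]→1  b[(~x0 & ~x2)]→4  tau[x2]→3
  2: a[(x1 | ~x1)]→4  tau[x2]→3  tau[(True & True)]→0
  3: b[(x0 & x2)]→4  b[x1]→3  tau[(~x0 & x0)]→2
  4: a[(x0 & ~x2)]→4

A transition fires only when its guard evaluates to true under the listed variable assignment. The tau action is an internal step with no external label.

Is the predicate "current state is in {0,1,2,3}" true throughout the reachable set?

Answer: INVARIANT VIOLATED at state 4

Working:
Inv-set: {0,1,2,3}
R = {0,2,3,4}
  0: ok
  2: ok
  3: ok
  4: ✗ unsafe
reach 4 via b·a — violates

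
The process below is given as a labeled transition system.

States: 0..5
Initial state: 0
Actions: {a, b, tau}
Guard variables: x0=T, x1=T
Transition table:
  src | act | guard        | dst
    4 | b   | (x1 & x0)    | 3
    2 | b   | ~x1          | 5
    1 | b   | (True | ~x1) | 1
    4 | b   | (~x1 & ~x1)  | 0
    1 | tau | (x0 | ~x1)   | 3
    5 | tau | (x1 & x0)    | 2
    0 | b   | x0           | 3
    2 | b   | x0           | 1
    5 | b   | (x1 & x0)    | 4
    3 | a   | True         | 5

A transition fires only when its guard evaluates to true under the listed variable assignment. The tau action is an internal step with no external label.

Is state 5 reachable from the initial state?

Answer: REACHABLE

Working:
8 transition(s) survive guard evaluation.
depth 0: {0}
depth 1: {3}  now seen {0,3}
depth 2: {5}  now seen {0,3,5}
depth 3: {2,4}  now seen {0,2,3,4,5}
depth 4: {1}  now seen {0,1,2,3,4,5}
Reach set: {0,1,2,3,4,5}
witness 5: b·a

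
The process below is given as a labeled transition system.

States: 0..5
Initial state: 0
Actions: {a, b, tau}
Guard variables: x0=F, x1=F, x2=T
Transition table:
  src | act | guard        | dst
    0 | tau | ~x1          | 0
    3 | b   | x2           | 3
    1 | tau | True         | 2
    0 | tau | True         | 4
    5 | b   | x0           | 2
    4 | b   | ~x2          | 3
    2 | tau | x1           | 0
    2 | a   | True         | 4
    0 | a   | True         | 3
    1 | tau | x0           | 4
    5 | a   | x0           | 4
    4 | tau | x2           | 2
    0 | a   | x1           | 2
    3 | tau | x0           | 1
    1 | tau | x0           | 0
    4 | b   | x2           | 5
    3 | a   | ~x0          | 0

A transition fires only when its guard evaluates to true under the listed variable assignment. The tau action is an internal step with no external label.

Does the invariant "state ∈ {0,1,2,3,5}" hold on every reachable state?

Answer: INVARIANT VIOLATED at state 4

Working:
Safe = {0,1,2,3,5}
Reach set: {0,2,3,4,5}
  0: ✓
  2: ✓
  3: ✓
  4: outside
  5: ✓
witness against invariant: tau → 4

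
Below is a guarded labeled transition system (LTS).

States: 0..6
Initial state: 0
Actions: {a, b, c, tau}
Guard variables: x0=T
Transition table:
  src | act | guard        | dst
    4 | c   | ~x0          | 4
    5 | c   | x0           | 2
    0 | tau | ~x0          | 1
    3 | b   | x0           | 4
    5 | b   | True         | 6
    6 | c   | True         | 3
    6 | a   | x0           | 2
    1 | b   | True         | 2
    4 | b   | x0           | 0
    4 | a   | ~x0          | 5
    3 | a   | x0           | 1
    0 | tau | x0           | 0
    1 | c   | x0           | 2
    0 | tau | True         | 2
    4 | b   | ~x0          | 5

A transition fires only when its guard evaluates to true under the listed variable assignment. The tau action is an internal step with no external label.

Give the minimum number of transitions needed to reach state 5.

BFS to 5:
  Layer 0: {0}
  Layer 1: {2}
5 never appears.

Answer: UNREACHABLE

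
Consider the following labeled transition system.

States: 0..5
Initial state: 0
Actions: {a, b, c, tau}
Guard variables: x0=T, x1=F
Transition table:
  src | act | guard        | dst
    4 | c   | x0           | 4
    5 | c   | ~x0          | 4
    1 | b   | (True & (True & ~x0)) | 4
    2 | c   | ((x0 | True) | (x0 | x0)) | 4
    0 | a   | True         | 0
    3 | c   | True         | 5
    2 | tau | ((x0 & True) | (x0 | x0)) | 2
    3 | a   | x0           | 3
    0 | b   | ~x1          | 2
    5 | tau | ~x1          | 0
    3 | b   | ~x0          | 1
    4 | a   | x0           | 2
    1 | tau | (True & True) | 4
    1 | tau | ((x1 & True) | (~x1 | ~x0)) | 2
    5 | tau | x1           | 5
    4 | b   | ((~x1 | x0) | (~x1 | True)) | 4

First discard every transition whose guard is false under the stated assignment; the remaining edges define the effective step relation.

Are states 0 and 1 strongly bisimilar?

Compute ~ classes (split until stable):
  π0 = {{0,1,2,3,4,5}}
  π1 = {{0},{1,5},{2},{3},{4}}
  π2 = {{0},{1},{2},{3},{4},{5}}
6 equivalence class(es) (converged in 3)
class of 0: {0}; class of 1: {1}

Answer: NOT BISIMILAR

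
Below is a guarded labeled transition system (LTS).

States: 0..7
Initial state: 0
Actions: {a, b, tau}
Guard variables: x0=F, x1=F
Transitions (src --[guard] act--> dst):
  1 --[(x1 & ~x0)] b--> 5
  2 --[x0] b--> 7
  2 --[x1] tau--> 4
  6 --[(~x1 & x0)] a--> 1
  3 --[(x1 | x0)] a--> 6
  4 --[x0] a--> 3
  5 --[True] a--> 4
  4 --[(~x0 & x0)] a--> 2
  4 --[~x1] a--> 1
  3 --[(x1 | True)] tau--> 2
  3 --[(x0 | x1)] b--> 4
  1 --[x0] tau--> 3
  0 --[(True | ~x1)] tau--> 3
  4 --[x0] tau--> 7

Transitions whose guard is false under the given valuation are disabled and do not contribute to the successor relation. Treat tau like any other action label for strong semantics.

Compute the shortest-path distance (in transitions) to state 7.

BFS to 7:
  Layer 0: {0}
  Layer 1: {3}
  Layer 2: {2}
7 never appears.

Answer: UNREACHABLE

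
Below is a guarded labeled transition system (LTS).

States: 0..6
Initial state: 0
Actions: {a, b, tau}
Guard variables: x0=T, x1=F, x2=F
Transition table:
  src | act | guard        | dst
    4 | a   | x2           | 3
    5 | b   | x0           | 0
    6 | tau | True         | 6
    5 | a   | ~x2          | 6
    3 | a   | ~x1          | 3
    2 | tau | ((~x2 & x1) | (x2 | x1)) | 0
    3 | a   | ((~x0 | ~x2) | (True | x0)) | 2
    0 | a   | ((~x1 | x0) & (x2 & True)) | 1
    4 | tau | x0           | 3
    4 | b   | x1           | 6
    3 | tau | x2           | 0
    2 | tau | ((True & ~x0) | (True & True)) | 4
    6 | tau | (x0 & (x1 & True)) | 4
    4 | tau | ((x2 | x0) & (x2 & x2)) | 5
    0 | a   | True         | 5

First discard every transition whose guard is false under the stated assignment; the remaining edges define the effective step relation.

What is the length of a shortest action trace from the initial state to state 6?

Answer: 2

Analysis:
Breadth-first toward 6:
  Layer 0: {0}
  Layer 1: {5}
  Layer 2: {6}
depth(6)=2, e.g. a·a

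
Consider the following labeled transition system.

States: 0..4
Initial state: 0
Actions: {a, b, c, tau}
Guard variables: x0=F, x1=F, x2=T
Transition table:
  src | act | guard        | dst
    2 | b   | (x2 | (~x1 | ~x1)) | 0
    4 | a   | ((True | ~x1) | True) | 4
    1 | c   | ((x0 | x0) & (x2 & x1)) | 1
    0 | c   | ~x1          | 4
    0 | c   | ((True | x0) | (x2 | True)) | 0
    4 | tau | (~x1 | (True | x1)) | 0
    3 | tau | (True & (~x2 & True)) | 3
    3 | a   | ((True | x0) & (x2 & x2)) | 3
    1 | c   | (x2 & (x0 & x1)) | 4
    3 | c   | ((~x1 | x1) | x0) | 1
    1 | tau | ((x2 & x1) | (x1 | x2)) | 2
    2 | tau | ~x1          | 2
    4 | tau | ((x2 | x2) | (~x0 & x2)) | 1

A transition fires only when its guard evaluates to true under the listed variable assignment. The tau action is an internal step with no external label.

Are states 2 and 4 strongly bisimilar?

Bisimulation quotient by refinement:
  π0 = {{0,1,2,3,4}}
  π1 = {{0},{1},{2},{3},{4}}
stable after 2 split(s): 5 block(s)
[2]={2}  [4]={4}

Answer: NOT BISIMILAR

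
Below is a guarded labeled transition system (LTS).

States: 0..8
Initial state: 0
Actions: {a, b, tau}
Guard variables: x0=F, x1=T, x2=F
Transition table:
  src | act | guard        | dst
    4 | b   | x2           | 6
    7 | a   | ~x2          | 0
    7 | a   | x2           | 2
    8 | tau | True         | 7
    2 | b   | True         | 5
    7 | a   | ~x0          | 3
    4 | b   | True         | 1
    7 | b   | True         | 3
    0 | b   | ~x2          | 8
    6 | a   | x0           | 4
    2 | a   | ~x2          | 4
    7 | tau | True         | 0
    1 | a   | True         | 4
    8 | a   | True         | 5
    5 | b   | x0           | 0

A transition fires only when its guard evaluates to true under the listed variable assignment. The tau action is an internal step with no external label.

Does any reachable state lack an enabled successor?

Reachable = {0,3,5,7,8}
  0: b→8  [1 exit(s)]
  3: ∅  [no exit]
  5: ∅  [no exit]
  7: a→0  a→3  b→3  tau→0  [4 exit(s)]
  8: a→5  tau→7  [2 exit(s)]
trace reaching 3: b·tau·a

Answer: DEADLOCK at state 3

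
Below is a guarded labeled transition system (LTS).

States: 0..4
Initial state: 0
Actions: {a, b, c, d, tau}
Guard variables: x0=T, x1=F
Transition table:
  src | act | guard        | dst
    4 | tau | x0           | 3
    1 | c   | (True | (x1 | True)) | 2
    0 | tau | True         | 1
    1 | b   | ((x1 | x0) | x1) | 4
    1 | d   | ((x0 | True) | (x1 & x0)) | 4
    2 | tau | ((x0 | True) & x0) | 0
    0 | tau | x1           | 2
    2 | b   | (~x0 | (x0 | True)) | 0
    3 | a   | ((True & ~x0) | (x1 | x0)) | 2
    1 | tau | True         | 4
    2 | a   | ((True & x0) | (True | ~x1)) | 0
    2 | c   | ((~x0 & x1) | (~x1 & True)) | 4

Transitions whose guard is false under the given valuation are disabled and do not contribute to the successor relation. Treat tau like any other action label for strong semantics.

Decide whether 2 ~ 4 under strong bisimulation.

Answer: NOT BISIMILAR

Analysis:
Bisimulation quotient by refinement:
  π0 = {{0,1,2,3,4}}
  π1 = {{0,4},{1},{2},{3}}
  π2 = {{0},{1},{2},{3},{4}}
Fixed point at round 3; 5 class(es).
class of 2: {2}; class of 4: {4}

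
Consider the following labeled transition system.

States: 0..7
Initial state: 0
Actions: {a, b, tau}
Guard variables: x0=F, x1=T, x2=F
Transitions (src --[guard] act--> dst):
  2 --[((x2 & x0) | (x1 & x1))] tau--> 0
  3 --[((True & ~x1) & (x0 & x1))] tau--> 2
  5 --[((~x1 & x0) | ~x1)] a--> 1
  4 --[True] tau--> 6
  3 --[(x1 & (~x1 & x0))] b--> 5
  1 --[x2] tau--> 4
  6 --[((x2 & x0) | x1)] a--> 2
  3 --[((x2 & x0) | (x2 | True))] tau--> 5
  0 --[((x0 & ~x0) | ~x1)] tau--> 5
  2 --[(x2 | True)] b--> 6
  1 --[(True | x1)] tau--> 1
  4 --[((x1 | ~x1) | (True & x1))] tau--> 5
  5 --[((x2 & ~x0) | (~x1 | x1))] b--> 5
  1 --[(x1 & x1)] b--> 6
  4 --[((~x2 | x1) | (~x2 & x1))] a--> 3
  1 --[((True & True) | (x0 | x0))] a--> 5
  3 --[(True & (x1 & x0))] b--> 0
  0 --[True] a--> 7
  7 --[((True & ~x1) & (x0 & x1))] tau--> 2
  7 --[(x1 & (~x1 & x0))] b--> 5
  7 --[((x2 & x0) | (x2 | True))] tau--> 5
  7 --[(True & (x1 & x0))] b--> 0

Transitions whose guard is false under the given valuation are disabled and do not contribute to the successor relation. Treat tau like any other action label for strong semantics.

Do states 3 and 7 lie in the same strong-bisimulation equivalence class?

Refine partition for ~:
  P[0] = {{0,1,2,3,4,5,6,7}}
  P[1] = {{0,6},{1},{2},{3,7},{4},{5}}
  P[2] = {{0},{1},{2},{3,7},{4},{5},{6}}
Fixed point at round 3; 7 class(es).
class of 3: {3,7}; class of 7: {3,7}

Answer: BISIMILAR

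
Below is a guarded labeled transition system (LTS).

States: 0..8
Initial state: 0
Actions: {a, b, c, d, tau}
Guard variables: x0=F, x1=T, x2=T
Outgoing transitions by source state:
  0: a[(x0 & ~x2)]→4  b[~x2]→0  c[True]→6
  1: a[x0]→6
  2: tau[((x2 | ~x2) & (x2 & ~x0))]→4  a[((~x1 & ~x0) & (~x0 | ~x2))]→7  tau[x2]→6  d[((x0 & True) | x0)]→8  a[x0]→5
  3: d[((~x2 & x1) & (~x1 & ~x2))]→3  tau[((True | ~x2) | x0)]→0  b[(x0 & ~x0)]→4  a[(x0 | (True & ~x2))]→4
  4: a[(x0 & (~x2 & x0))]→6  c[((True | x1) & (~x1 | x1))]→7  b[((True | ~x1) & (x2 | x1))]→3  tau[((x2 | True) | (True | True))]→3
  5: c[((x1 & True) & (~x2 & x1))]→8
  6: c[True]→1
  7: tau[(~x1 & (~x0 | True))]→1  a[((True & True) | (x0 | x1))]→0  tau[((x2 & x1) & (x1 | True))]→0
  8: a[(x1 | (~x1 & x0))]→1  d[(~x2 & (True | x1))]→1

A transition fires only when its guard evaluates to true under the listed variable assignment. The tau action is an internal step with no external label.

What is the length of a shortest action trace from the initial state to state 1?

Answer: 2

Analysis:
BFS to 1:
  Layer 0: {0}
  Layer 1: {6}
  Layer 2: {1}
depth(1)=2, e.g. c·c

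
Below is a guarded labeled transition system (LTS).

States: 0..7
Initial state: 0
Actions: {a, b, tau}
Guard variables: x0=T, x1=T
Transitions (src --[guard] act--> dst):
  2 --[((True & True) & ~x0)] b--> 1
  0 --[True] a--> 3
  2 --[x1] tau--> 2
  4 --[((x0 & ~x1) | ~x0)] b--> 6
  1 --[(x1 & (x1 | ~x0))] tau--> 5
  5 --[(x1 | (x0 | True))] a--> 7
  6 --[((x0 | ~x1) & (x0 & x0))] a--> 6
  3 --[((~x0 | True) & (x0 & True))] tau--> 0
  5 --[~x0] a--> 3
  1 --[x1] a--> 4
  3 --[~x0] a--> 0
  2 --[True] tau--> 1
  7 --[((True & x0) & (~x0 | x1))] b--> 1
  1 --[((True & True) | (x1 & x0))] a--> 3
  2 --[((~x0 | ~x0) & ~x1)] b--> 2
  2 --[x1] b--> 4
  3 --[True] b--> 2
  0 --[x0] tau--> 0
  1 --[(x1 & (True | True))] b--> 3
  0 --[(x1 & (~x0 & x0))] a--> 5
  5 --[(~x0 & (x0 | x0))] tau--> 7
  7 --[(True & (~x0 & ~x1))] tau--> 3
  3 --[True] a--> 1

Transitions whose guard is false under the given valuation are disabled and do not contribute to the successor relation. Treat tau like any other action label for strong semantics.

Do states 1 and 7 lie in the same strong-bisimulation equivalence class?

Refine partition for ~:
  round 0: {{0,1,2,3,4,5,6,7}}
  round 1: {{0},{1,3},{2},{4},{5,6},{7}}
  round 2: {{0},{1},{2},{3},{4},{5},{6},{7}}
8 equivalence class(es) (converged in 3)
1∈{1}, 7∈{7}

Answer: NOT BISIMILAR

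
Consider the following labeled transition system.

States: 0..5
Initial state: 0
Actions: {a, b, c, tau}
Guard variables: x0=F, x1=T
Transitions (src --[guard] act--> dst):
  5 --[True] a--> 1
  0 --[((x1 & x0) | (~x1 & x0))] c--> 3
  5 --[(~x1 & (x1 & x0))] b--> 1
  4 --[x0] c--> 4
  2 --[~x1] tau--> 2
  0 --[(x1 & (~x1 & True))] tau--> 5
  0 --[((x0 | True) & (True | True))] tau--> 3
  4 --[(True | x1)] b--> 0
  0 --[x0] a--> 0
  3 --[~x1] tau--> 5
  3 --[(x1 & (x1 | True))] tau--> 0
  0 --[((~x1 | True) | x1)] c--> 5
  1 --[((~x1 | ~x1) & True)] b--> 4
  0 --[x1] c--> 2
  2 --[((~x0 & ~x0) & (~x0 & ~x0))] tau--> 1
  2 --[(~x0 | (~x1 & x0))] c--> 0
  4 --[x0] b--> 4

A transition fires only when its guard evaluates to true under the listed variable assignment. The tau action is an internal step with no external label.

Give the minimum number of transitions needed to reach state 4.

BFS to 4:
  depth 0: {0}
  depth 1: {2,3,5}
  depth 2: {1}
4 never appears.

Answer: UNREACHABLE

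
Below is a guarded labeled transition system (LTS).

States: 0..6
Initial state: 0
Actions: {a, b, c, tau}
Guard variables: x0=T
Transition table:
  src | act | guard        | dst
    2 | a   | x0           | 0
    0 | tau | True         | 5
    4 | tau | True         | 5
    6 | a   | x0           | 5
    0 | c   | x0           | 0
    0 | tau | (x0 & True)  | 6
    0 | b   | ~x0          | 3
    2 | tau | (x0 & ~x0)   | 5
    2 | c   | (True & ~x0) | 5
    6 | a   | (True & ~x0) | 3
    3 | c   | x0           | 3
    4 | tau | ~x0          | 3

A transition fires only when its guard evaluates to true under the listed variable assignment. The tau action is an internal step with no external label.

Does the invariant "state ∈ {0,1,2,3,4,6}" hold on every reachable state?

Safe = {0,1,2,3,4,6}
R = {0,5,6}
  0: ok
  5: VIOLATES
  6: ok
counterexample path to 5: tau

Answer: INVARIANT VIOLATED at state 5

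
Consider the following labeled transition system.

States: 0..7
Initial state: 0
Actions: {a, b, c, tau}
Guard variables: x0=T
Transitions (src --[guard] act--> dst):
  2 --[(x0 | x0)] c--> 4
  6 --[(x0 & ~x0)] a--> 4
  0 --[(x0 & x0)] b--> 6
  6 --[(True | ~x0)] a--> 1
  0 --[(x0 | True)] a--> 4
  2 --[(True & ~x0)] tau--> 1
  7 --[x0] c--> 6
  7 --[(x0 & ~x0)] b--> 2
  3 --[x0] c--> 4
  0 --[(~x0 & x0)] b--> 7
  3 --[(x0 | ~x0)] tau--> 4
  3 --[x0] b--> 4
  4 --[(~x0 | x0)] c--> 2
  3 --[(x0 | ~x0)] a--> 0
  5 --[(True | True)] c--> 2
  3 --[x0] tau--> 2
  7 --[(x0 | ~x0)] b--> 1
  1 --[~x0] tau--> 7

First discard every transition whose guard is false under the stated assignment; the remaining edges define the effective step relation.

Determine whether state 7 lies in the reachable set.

13 transition(s) survive guard evaluation.
L0 = {0}
L1 = {4,6}  total {0,4,6}
L2 = {1,2}  total {0,1,2,4,6}
Reach set: {0,1,2,4,6}

Answer: UNREACHABLE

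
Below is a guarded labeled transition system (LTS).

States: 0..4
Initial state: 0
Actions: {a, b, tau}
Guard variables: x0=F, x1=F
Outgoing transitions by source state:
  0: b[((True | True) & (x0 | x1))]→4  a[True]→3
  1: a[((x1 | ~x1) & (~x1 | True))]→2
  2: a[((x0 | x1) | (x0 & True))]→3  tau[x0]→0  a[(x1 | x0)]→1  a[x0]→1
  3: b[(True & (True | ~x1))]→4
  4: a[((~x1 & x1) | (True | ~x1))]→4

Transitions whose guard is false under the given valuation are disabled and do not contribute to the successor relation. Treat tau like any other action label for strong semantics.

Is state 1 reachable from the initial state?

Answer: UNREACHABLE

Analysis:
Guard filter leaves 4 enabled edge(s).
depth 0: {0}
depth 1: {3}  now seen {0,3}
depth 2: {4}  now seen {0,3,4}
R = {0,3,4}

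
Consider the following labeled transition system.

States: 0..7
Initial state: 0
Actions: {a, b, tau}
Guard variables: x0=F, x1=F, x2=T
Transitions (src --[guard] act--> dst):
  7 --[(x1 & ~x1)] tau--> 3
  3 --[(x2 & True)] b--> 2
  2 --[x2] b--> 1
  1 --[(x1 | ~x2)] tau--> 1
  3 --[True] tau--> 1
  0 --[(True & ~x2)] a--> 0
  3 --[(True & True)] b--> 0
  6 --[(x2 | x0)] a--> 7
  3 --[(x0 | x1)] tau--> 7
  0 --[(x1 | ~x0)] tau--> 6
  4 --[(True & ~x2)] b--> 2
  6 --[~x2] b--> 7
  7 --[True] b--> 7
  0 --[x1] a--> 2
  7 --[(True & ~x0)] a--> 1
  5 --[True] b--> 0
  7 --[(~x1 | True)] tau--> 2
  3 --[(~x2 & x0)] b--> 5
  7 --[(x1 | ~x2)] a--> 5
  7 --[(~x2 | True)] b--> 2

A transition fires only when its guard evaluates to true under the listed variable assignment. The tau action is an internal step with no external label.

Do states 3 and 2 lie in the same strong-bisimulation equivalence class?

Bisimulation quotient by refinement:
  π0 = {{0,1,2,3,4,5,6,7}}
  π1 = {{0},{1,4},{2,5},{3},{6},{7}}
  π2 = {{0},{1,4},{2},{3},{5},{6},{7}}
7 equivalence class(es) (converged in 3)
class of 3: {3}; class of 2: {2}

Answer: NOT BISIMILAR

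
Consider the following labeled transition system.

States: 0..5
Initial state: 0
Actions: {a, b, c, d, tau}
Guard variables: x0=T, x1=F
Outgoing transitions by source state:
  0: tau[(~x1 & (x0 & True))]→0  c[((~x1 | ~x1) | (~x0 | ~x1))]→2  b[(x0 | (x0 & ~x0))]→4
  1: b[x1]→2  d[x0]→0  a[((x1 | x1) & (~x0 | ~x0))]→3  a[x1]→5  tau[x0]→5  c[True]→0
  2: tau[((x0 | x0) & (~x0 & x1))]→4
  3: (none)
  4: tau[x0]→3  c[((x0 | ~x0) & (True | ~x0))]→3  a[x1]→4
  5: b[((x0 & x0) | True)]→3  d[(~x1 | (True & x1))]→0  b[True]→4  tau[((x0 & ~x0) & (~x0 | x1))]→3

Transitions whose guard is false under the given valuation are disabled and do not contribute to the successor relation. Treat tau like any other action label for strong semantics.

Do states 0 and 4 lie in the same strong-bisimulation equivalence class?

Bisimulation quotient by refinement:
  π0 = {{0,1,2,3,4,5}}
  π1 = {{0},{1},{2,3},{4},{5}}
Fixed point at round 2; 5 class(es).
0∈{0}, 4∈{4}

Answer: NOT BISIMILAR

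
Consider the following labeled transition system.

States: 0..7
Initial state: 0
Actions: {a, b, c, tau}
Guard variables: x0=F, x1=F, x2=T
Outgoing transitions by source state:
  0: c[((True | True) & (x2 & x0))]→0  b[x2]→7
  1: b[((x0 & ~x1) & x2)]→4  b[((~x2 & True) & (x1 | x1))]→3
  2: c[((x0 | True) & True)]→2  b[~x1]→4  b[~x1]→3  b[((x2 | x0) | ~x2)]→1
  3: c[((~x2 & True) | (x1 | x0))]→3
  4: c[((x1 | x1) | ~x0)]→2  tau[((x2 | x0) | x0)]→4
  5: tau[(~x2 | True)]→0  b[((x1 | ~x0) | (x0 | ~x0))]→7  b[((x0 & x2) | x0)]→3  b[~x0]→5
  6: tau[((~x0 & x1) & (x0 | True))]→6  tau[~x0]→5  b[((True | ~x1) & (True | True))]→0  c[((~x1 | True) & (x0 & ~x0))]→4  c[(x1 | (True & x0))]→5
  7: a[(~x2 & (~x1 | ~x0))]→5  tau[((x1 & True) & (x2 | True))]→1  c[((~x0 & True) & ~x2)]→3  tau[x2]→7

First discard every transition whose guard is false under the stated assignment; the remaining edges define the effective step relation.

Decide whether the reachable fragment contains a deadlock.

Reach set: {0,7}
  0: b→7  [1 exit(s)]
  7: tau→7  [1 exit(s)]

Answer: DEADLOCK-FREE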